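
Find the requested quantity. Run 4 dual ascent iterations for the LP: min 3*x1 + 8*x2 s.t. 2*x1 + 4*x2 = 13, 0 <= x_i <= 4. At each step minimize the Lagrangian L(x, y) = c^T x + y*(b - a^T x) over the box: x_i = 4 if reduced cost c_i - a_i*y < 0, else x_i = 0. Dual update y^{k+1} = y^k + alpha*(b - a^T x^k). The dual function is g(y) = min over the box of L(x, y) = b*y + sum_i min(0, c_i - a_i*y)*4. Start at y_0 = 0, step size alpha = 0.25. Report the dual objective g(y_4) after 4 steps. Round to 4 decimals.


Dual ascent for LP: min 3*x1 + 8*x2, 2*x1 + 4*x2 = 13, 0 <= x_i <= 4
Step 1: y^k = 0.0, reduced costs: (3.0, 8.0)
  x^k = (0.0, 0.0), subgradient = b - a^T x = 13.0
  y^{k+1} = 0.0 + 0.25*13.0 = 3.25
Step 2: y^k = 3.25, reduced costs: (-3.5, -5.0)
  x^k = (4.0, 4.0), subgradient = b - a^T x = -11.0
  y^{k+1} = 3.25 + 0.25*-11.0 = 0.5
Step 3: y^k = 0.5, reduced costs: (2.0, 6.0)
  x^k = (0.0, 0.0), subgradient = b - a^T x = 13.0
  y^{k+1} = 0.5 + 0.25*13.0 = 3.75
Step 4: y^k = 3.75, reduced costs: (-4.5, -7.0)
  x^k = (4.0, 4.0), subgradient = b - a^T x = -11.0
  y^{k+1} = 3.75 + 0.25*-11.0 = 1.0
Dual objective at y_4 = 1.0: reduced costs (1.0, 4.0), box minimizer x = (0.0, 0.0)
g(y_4) = b*y + (c1 - a1*y)*x1 + (c2 - a2*y)*x2 = 13*1.0 + 1.0*0.0 + 4.0*0.0 = 13.0 + 0.0 + 0.0 = 13.0


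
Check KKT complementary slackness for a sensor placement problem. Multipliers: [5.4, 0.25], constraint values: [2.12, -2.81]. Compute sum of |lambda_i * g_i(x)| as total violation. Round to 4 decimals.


KKT complementary slackness check:
lambda_1 * g_1 = 5.4 * 2.12 = 11.448
lambda_2 * g_2 = 0.25 * -2.81 = -0.7025
Total violation = 11.448 + 0.7025 = 12.1505


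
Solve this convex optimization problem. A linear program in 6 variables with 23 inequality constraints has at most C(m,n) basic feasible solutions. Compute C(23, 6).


Each vertex corresponds to some choice of n active constraints out of m, so the number of vertices is at most C(m, n) = m! / (n!(m-n)!).
m = 23, n = 6
Numerator: 23 * 22 * 21 * 20 * 19 * 18
Denominator: 6! = 720
C(23, 6) = 100947


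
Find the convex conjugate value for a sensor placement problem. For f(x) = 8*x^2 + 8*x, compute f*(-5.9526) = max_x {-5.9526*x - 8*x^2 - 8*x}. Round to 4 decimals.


f*(y) = sup_x {y*x - a*x^2 - b*x} = sup_x {(y-b)*x - a*x^2}
FOC: (y - b) - 2a*x = 0 => x* = (y - b)/(2a)
x* = (-5.9526 - 8)/(2*8) = -0.872
f*(-5.9526) = (y-b)^2/(4a) = (-5.9526 - 8)^2/(4*8)
= 194.675/32 = 6.0836


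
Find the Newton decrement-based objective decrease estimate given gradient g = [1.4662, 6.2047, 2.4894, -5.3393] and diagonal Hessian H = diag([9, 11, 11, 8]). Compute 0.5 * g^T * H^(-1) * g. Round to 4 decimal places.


Step 1: H is diagonal, so H^(-1) * g = [0.1629, 0.5641, 0.2263, -0.6674].
Step 2: g^T H^(-1) g = sum_i g_i^2 / H_ii
  = (1.4662)^2/9 + (6.2047)^2/11 + (2.4894)^2/11 + (-5.3393)^2/8
  = 0.2389 + 3.4998 + 0.5634 + 3.5635 = 7.8656
Step 3: Objective decrease = 0.5 * g^T H^(-1) g = 3.9328


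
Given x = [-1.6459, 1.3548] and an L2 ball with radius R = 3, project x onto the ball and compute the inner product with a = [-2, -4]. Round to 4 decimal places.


Step 1: Compute ||x|| (intermediates to 6 decimals).
||x|| = sqrt((-1.6459)^2 + 1.3548^2) = 2.131776
Step 2: Project.
Since ||x|| <= R, proj = x (no scaling needed).
proj(x) = [-1.6459, 1.3548]
Step 3: Dot product.
a^T * proj(x) = -2*(-1.6459) - 4*1.3548 = -2.1274


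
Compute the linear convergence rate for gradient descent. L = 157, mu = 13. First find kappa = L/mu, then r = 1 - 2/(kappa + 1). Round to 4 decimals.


Step 1: Compute the condition number.
kappa = L/mu = 157/13 = 12.0769
Step 2: Compute the convergence rate.
r = 1 - 2/(kappa + 1) = 1 - 2*mu/(L + mu) = (L - mu)/(L + mu) = 144/170 = 0.8471


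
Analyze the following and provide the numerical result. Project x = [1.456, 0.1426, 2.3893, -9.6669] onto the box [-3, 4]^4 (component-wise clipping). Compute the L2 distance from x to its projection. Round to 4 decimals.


Project each component onto [-3, 4].
clip(1.456) = 1.456, clip(0.1426) = 0.1426, clip(2.3893) = 2.3893, clip(-9.6669) = -3.0
Projection = [1.456, 0.1426, 2.3893, -3.0]
Squared diffs: [0.0, 0.0, 0.0, 44.4476]
Distance = sqrt(44.4476) = 6.6669


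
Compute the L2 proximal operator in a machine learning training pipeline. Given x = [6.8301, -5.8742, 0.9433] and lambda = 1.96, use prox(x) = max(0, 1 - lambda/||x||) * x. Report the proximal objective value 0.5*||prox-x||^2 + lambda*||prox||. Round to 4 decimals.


Step 1: Compute ||x||.
||x|| = 9.0579
Step 2: Compute scaling factor.
scale = max(0, 1 - 1.96/9.0579) = 0.7836
Step 3: prox(x) = [5.3522, -4.6031, 0.7392]
||prox(x)|| = 7.0979
Step 4: Proximal objective.
0.5*||prox-x||^2 = 1.9208
lambda*||prox|| = 13.9119
Total = 15.8328


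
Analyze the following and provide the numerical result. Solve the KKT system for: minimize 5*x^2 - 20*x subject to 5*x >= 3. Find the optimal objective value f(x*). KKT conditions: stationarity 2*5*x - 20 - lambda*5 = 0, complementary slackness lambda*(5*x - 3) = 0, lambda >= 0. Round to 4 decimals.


Step 1: Try lambda = 0 (constraint inactive).
Stationarity: 2*5*x - 20 = 0
x* = 20/(2*5) = 2.0
Check constraint: 5*2.0 = 10.0 >= 3 -- satisfied.
Step 2: Compute optimal value.
f(x*) = 5*2.0^2 - 20*2.0 = -20.0


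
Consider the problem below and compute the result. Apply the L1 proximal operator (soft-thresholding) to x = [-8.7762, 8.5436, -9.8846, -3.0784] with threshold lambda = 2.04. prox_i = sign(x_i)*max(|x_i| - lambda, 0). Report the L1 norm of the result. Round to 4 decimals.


Soft-thresholding with lambda = 2.04:
prox(-8.7762) = sign(-8.7762)*max(|-8.7762| - 2.04, 0) = -6.7362
prox(8.5436) = sign(8.5436)*max(|8.5436| - 2.04, 0) = 6.5036
prox(-9.8846) = sign(-9.8846)*max(|-9.8846| - 2.04, 0) = -7.8446
prox(-3.0784) = sign(-3.0784)*max(|-3.0784| - 2.04, 0) = -1.0384
prox(x) = [-6.7362, 6.5036, -7.8446, -1.0384]
||prox(x)||_1 = 6.7362 + 6.5036 + 7.8446 + 1.0384 = 22.1228


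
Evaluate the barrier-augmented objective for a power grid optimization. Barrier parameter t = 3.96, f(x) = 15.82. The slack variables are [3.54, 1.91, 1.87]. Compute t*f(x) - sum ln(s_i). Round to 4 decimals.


Step 1: Compute log-barrier.
ln values: [1.2641, 0.6471, 0.6259]
phi = -(1.2641 + 0.6471 + 0.6259) = -2.5372
Step 2: Compute augmented objective.
t*f(x) = 3.96*15.82 = 62.6472
Total = 62.6472 - 2.5372 = 60.11


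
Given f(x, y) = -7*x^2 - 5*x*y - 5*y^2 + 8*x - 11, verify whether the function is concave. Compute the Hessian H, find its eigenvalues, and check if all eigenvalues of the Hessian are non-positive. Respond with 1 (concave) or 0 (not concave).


The Hessian of f(x,y) = -7*x^2 - 5*x*y - 5*y^2 + 8*x - 11 is:
H = [[-14, -5], [-5, -10]]
Trace = -14 - 10 = -24
Determinant = -14*-10 - (-5)^2 = 115
Discriminant = (-24)^2 - 4*115 = 116.0
Eigenvalues: lambda_1 = -17.3852, lambda_2 = -6.6148
The function is concave.

1


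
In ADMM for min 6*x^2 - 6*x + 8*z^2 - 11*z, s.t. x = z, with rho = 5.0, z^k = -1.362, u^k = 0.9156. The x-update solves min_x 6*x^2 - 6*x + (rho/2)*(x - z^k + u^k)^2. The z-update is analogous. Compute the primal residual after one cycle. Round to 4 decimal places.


ADMM iteration with rho = 5.0, z^k = -1.362, u^k = 0.9156
Step 1: x-update.
Minimize 6*x^2 - 6*x + (5.0/2)*(x + 1.362 + 0.9156)^2
FOC: (2*6 + 5.0)*x = 6 + 5.0*(-1.362 - 0.9156)
x^{k+1} = -0.3169
Step 2: z-update.
Minimize 8*z^2 - 11*z + (5.0/2)*(-0.3169 - z + 0.9156)^2
FOC: (2*8 + 5.0)*z = 11 + 5.0*(-0.3169 + 0.9156)
z^{k+1} = 0.6663
Step 3: u-update.
u^{k+1} = 0.9156 - 0.3169 - 0.6663 = -0.0677
Step 4: Primal residual = |-0.3169 - 0.6663| = 0.9833


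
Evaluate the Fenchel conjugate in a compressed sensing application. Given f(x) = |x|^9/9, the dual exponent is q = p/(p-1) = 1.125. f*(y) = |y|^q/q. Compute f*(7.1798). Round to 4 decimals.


The conjugate exponent q satisfies 1/p + 1/q = 1.
p = 9, so q = 9/(9 - 1) = 1.125
|y|^q = 7.1798^1.125 = 9.186
f*(7.1798) = 9.186 / 1.125 = 8.1653


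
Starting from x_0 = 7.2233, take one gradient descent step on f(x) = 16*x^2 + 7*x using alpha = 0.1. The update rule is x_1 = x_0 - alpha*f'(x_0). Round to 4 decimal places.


We compute the gradient at x_0 and apply the update.
f'(x) = 32*x + 7
f'(7.2233) = 32*7.2233 + 7 = 238.1456
x_1 = 7.2233 - 0.1*238.1456 = -16.5913


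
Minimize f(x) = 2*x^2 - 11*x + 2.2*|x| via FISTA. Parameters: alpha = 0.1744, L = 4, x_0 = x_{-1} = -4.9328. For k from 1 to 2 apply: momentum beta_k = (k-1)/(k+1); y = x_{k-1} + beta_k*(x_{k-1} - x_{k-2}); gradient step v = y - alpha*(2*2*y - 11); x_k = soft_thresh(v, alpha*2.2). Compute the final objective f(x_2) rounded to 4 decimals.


FISTA on f(x) = 2*x^2 - 11*x + 2.2*|x|
L = 4, alpha = 0.1744
Iteration 1: beta = 0.0, y = -4.9328 + 0.0*(-4.9328 + 4.9328) = -4.9328
  grad(y) = -30.7312, v = y - alpha*grad = 0.4267
  prox(v) = soft_thresh(0.4267, 0.3837) = 0.043
Iteration 2: beta = 0.3333, y = 0.043 + 0.3333*(0.043 + 4.9328) = 1.7017
  grad(y) = -4.1934, v = y - alpha*grad = 2.433
  prox(v) = soft_thresh(2.433, 0.3837) = 2.0493
f(x_2) = 2*2.0493^2 - 11*2.0493 + 2.2*|2.0493| = -9.6346


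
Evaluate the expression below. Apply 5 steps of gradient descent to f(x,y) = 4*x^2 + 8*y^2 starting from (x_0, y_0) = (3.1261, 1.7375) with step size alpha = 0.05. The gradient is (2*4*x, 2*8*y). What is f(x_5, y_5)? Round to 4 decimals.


Gradient descent on f(x,y) = 4*x^2 + 8*y^2.
Starting point: (3.1261, 1.7375), alpha = 0.05
Step 1: grad_x = 2*4*3.1261 = 25.0088, grad_y = 2*8*1.7375 = 27.8
  x_1 = 3.1261 - 0.05*25.0088 = 1.8757
  y_1 = 1.7375 - 0.05*27.8 = 0.3475
Step 2: grad_x = 2*4*1.8757 = 15.0053, grad_y = 2*8*0.3475 = 5.56
  x_2 = 1.8757 - 0.05*15.0053 = 1.1254
  y_2 = 0.3475 - 0.05*5.56 = 0.0695
Step 3: grad_x = 2*4*1.1254 = 9.0032, grad_y = 2*8*0.0695 = 1.112
  x_3 = 1.1254 - 0.05*9.0032 = 0.6752
  y_3 = 0.0695 - 0.05*1.112 = 0.0139
Step 4: grad_x = 2*4*0.6752 = 5.4019, grad_y = 2*8*0.0139 = 0.2224
  x_4 = 0.6752 - 0.05*5.4019 = 0.4051
  y_4 = 0.0139 - 0.05*0.2224 = 0.0028
Step 5: grad_x = 2*4*0.4051 = 3.2411, grad_y = 2*8*0.0028 = 0.0445
  x_5 = 0.4051 - 0.05*3.2411 = 0.2431
  y_5 = 0.0028 - 0.05*0.0445 = 0.0006
f(0.2431, 0.0006) = 4*0.2431^2 + 8*0.0006^2 = 0.2364


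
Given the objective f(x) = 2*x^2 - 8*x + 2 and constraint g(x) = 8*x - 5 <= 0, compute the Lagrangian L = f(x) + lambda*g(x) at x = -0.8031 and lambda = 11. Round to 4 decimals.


Step 1: Evaluate f(x).
f(-0.8031) = 2*(-0.8031)^2 - 8*(-0.8031) + 2 = 9.7147
Step 2: Evaluate g(x).
g(-0.8031) = 8*-0.8031 - 5 = -11.4248
Step 3: Compute Lagrangian.
L = 9.7147 + 11*-11.4248 = -115.9581


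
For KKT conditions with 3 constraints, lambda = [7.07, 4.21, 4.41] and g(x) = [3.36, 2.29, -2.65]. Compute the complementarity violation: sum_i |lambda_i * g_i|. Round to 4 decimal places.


KKT complementary slackness check:
lambda_1 * g_1 = 7.07 * 3.36 = 23.7552
lambda_2 * g_2 = 4.21 * 2.29 = 9.6409
lambda_3 * g_3 = 4.41 * -2.65 = -11.6865
Total violation = 23.7552 + 9.6409 + 11.6865 = 45.0826


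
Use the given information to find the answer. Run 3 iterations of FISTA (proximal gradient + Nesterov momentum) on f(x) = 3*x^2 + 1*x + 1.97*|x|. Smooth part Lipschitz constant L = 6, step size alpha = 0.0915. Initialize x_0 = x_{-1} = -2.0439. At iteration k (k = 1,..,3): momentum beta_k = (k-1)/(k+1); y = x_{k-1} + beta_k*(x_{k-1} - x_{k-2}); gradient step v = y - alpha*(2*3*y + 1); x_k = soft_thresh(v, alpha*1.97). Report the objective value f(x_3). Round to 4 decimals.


FISTA on f(x) = 3*x^2 + 1*x + 1.97*|x|
L = 6, alpha = 0.0915
Iteration 1: beta = 0.0, y = -2.0439 + 0.0*(-2.0439 + 2.0439) = -2.0439
  grad(y) = -11.2634, v = y - alpha*grad = -1.0133
  prox(v) = soft_thresh(-1.0133, 0.1803) = -0.833
Iteration 2: beta = 0.3333, y = -0.833 + 0.3333*(-0.833 + 2.0439) = -0.4294
  grad(y) = -1.5766, v = y - alpha*grad = -0.2852
  prox(v) = soft_thresh(-0.2852, 0.1803) = -0.1049
Iteration 3: beta = 0.5, y = -0.1049 + 0.5*(-0.1049 + 0.833) = 0.2591
  grad(y) = 2.5549, v = y - alpha*grad = 0.0254
  prox(v) = soft_thresh(0.0254, 0.1803) = 0.0
f(x_3) = 3*0.0^2 + 1*0.0 + 1.97*|0.0| = 0.0


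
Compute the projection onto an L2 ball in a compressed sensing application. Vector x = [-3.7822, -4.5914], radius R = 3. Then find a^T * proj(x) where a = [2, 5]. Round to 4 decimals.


Step 1: Compute ||x|| (intermediates to 6 decimals).
||x|| = sqrt((-3.7822)^2 + (-4.5914)^2) = 5.948613
Step 2: Project.
Since ||x|| > R, scale = R/||x|| = 3/5.948613 = 0.504319, proj(x) = scale * x
proj(x) = [-1.907435, -2.31553]
Step 3: Dot product.
a^T * proj(x) = 2*(-1.907435) + 5*(-2.31553) = -15.3925


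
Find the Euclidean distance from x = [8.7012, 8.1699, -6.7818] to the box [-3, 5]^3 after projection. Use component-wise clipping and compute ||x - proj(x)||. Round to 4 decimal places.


Project each component onto [-3, 5].
clip(8.7012) = 5.0, clip(8.1699) = 5.0, clip(-6.7818) = -3.0
Projection = [5.0, 5.0, -3.0]
Squared diffs: [13.6989, 10.0483, 14.302]
Distance = sqrt(38.0492) = 6.1684


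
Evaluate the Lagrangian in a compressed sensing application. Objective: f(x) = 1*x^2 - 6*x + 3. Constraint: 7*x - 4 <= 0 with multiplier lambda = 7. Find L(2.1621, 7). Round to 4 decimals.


Step 1: Evaluate f(x).
f(2.1621) = 1*2.1621^2 - 6*2.1621 + 3 = -5.2979
Step 2: Evaluate g(x).
g(2.1621) = 7*2.1621 - 4 = 11.1347
Step 3: Compute Lagrangian.
L = -5.2979 + 7*11.1347 = 72.645


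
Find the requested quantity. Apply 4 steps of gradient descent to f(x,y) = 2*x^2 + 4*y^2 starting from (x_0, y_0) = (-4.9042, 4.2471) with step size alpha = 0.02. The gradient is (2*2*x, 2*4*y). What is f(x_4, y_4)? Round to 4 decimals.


Gradient descent on f(x,y) = 2*x^2 + 4*y^2.
Starting point: (-4.9042, 4.2471), alpha = 0.02
Step 1: grad_x = 2*2*-4.9042 = -19.6168, grad_y = 2*4*4.2471 = 33.9768
  x_1 = -4.9042 - 0.02*-19.6168 = -4.5119
  y_1 = 4.2471 - 0.02*33.9768 = 3.5676
Step 2: grad_x = 2*2*-4.5119 = -18.0475, grad_y = 2*4*3.5676 = 28.5405
  x_2 = -4.5119 - 0.02*-18.0475 = -4.1509
  y_2 = 3.5676 - 0.02*28.5405 = 2.9968
Step 3: grad_x = 2*2*-4.1509 = -16.6037, grad_y = 2*4*2.9968 = 23.974
  x_3 = -4.1509 - 0.02*-16.6037 = -3.8188
  y_3 = 2.9968 - 0.02*23.974 = 2.5173
Step 4: grad_x = 2*2*-3.8188 = -15.2754, grad_y = 2*4*2.5173 = 20.1382
  x_4 = -3.8188 - 0.02*-15.2754 = -3.5133
  y_4 = 2.5173 - 0.02*20.1382 = 2.1145
f(-3.5133, 2.1145) = 2*(-3.5133)^2 + 4*2.1145^2 = 42.5716


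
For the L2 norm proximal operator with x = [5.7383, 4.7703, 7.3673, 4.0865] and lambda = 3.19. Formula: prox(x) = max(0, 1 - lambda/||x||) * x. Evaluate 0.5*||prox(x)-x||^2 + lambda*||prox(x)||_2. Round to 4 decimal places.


Step 1: Compute ||x||.
||x|| = 11.2544
Step 2: Compute scaling factor.
scale = max(0, 1 - 3.19/11.2544) = 0.7166
Step 3: prox(x) = [4.1118, 3.4182, 5.2791, 2.9282]
||prox(x)|| = 8.0644
Step 4: Proximal objective.
0.5*||prox-x||^2 = 5.0881
lambda*||prox|| = 25.7254
Total = 30.8133


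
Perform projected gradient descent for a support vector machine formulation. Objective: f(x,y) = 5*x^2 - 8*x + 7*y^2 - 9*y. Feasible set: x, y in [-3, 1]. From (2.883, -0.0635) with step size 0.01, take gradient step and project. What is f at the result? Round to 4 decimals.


Step 1: Compute gradient at (2.883, -0.0635).
grad_x = 2*5*2.883 - 8 = 20.83
grad_y = 2*7*-0.0635 - 9 = -9.889
Step 2: Gradient step.
x_raw = 2.883 - 0.01*20.83 = 2.6747
y_raw = -0.0635 - 0.01*-9.889 = 0.0354
Step 3: Project onto [-3, 1].
x_proj = clip(2.6747) = 1.0
y_proj = clip(0.0354) = 0.0354
Step 4: Evaluate f.
f(1.0, 0.0354) = -3.3097


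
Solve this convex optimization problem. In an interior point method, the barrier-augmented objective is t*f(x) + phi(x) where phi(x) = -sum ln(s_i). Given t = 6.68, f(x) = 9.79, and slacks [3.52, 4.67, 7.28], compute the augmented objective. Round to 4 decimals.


Step 1: Compute log-barrier.
ln values: [1.2585, 1.5412, 1.9851]
phi = -(1.2585 + 1.5412 + 1.9851) = -4.7848
Step 2: Compute augmented objective.
t*f(x) = 6.68*9.79 = 65.3972
Total = 65.3972 - 4.7848 = 60.6124


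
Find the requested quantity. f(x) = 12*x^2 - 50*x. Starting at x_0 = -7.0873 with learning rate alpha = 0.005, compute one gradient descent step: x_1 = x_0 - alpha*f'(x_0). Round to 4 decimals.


We compute the gradient at x_0 and apply the update.
f'(x) = 24*x - 50
f'(-7.0873) = 24*-7.0873 - 50 = -220.0952
x_1 = -7.0873 - 0.005*-220.0952 = -5.9868


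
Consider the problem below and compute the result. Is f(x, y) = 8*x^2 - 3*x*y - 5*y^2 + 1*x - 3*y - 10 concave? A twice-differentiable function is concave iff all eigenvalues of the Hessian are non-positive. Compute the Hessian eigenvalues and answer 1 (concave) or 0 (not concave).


The Hessian of f(x,y) = 8*x^2 - 3*x*y - 5*y^2 + 1*x - 3*y - 10 is:
H = [[16, -3], [-3, -10]]
Trace = 16 - 10 = 6
Determinant = 16*-10 - (-3)^2 = -169
Discriminant = (6)^2 - 4*-169 = 712.0
Eigenvalues: lambda_1 = -10.3417, lambda_2 = 16.3417
The function is not concave.

0


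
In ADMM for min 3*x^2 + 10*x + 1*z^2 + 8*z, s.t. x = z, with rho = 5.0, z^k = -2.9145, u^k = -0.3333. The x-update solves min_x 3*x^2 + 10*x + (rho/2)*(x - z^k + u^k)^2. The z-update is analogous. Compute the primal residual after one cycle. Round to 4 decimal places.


ADMM iteration with rho = 5.0, z^k = -2.9145, u^k = -0.3333
Step 1: x-update.
Minimize 3*x^2 + 10*x + (5.0/2)*(x + 2.9145 - 0.3333)^2
FOC: (2*3 + 5.0)*x = -10 + 5.0*(-2.9145 + 0.3333)
x^{k+1} = -2.0824
Step 2: z-update.
Minimize 1*z^2 + 8*z + (5.0/2)*(-2.0824 - z - 0.3333)^2
FOC: (2*1 + 5.0)*z = -8 + 5.0*(-2.0824 - 0.3333)
z^{k+1} = -2.8683
Step 3: u-update.
u^{k+1} = -0.3333 - 2.0824 + 2.8683 = 0.4527
Step 4: Primal residual = |-2.0824 + 2.8683| = 0.786


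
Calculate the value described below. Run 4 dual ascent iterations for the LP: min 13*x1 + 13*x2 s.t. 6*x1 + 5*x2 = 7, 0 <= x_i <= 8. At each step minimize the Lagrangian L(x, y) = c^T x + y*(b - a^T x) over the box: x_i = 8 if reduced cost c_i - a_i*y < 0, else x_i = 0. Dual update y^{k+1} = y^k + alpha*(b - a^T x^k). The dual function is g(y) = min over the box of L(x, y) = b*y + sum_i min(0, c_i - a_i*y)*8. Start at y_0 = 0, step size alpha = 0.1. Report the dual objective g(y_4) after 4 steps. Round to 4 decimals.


Dual ascent for LP: min 13*x1 + 13*x2, 6*x1 + 5*x2 = 7, 0 <= x_i <= 8
Step 1: y^k = 0.0, reduced costs: (13.0, 13.0)
  x^k = (0.0, 0.0), subgradient = b - a^T x = 7.0
  y^{k+1} = 0.0 + 0.1*7.0 = 0.7
Step 2: y^k = 0.7, reduced costs: (8.8, 9.5)
  x^k = (0.0, 0.0), subgradient = b - a^T x = 7.0
  y^{k+1} = 0.7 + 0.1*7.0 = 1.4
Step 3: y^k = 1.4, reduced costs: (4.6, 6.0)
  x^k = (0.0, 0.0), subgradient = b - a^T x = 7.0
  y^{k+1} = 1.4 + 0.1*7.0 = 2.1
Step 4: y^k = 2.1, reduced costs: (0.4, 2.5)
  x^k = (0.0, 0.0), subgradient = b - a^T x = 7.0
  y^{k+1} = 2.1 + 0.1*7.0 = 2.8
Dual objective at y_4 = 2.8: reduced costs (-3.8, -1.0), box minimizer x = (8.0, 8.0)
g(y_4) = b*y + (c1 - a1*y)*x1 + (c2 - a2*y)*x2 = 7*2.8 + (-3.8)*8.0 + (-1.0)*8.0 = 19.6 - 30.4 - 8.0 = -18.8


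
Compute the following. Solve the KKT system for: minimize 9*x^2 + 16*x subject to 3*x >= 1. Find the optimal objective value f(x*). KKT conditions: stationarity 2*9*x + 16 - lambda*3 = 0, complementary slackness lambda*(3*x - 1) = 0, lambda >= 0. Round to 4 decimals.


Step 1: Try lambda = 0 (constraint inactive).
x_unc = -16/(2*9) = -0.8889
Check: 3*-0.8889 = -2.6667 < 1 -- violated!
Step 2: Constraint must be active: 3*x = 1
x* = 1/3 = 0.3333 (rounded; the exact value 1/3 is used below)
lambda = (2*9*(1/3) + 16)/3 = 7.3333
Step 3: Compute optimal value.
f(x*) = 9*(1/3)^2 + 16*(1/3) = 6.3333


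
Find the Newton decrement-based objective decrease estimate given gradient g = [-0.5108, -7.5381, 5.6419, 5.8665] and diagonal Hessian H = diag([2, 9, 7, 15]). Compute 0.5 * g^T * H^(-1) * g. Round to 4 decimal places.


Step 1: H is diagonal, so H^(-1) * g = [-0.2554, -0.8376, 0.806, 0.3911].
Step 2: g^T H^(-1) g = sum_i g_i^2 / H_ii
  = (-0.5108)^2/2 + (-7.5381)^2/9 + (5.6419)^2/7 + (5.8665)^2/15
  = 0.1305 + 6.3137 + 4.5473 + 2.2944 = 13.2858
Step 3: Objective decrease = 0.5 * g^T H^(-1) g = 6.6429


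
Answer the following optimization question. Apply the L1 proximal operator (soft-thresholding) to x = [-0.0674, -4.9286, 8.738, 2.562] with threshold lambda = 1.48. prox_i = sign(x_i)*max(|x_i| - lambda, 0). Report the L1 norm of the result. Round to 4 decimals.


Soft-thresholding with lambda = 1.48:
prox(-0.0674) = sign(-0.0674)*max(|-0.0674| - 1.48, 0) = 0.0
prox(-4.9286) = sign(-4.9286)*max(|-4.9286| - 1.48, 0) = -3.4486
prox(8.738) = sign(8.738)*max(|8.738| - 1.48, 0) = 7.258
prox(2.562) = sign(2.562)*max(|2.562| - 1.48, 0) = 1.082
prox(x) = [0.0, -3.4486, 7.258, 1.082]
||prox(x)||_1 = 0.0 + 3.4486 + 7.258 + 1.082 = 11.7886


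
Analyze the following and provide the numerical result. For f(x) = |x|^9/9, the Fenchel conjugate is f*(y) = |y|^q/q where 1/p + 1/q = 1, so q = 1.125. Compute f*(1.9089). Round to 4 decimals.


The conjugate exponent q satisfies 1/p + 1/q = 1.
p = 9, so q = 9/(9 - 1) = 1.125
|y|^q = 1.9089^1.125 = 2.0696
f*(1.9089) = 2.0696 / 1.125 = 1.8396


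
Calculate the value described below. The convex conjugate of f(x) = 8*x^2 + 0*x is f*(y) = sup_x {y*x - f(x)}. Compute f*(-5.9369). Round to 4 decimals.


f*(y) = sup_x {y*x - a*x^2 - b*x} = sup_x {(y-b)*x - a*x^2}
FOC: (y - b) - 2a*x = 0 => x* = (y - b)/(2a)
x* = (-5.9369 - 0)/(2*8) = -0.3711
f*(-5.9369) = (y-b)^2/(4a) = (-5.9369 - 0)^2/(4*8)
= 35.2468/32 = 1.1015


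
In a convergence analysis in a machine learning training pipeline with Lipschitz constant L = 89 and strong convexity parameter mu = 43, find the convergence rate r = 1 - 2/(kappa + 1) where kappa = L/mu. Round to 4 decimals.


Step 1: Compute the condition number.
kappa = L/mu = 89/43 = 2.0698
Step 2: Compute the convergence rate.
r = 1 - 2/(kappa + 1) = 1 - 2*mu/(L + mu) = (L - mu)/(L + mu) = 46/132 = 0.3485


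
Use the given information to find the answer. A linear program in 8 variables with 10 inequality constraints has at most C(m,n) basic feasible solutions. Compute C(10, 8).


Each vertex corresponds to some choice of n active constraints out of m, so the number of vertices is at most C(m, n) = m! / (n!(m-n)!).
m = 10, n = 8
Numerator: 10 * 9 * 8 * 7 * 6 * 5 * 4 * 3
Denominator: 8! = 40320
C(10, 8) = 45


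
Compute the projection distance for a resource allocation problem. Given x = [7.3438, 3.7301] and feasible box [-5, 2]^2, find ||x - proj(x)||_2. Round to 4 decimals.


Project each component onto [-5, 2].
clip(7.3438) = 2.0, clip(3.7301) = 2.0
Projection = [2.0, 2.0]
Squared diffs: [28.5562, 2.9932]
Distance = sqrt(31.5494) = 5.6169


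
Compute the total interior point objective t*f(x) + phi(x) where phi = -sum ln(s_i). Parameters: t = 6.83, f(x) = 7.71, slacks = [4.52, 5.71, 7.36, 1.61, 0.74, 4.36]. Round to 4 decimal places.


Step 1: Compute log-barrier.
ln values: [1.5085, 1.7422, 1.9961, 0.4762, -0.3011, 1.4725]
phi = -(1.5085 + 1.7422 + 1.9961 + 0.4762 - 0.3011 + 1.4725) = -6.8944
Step 2: Compute augmented objective.
t*f(x) = 6.83*7.71 = 52.6593
Total = 52.6593 - 6.8944 = 45.7649


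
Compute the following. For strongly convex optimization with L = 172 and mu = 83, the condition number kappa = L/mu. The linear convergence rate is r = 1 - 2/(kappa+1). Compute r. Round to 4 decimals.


Step 1: Compute the condition number.
kappa = L/mu = 172/83 = 2.0723
Step 2: Compute the convergence rate.
r = 1 - 2/(kappa + 1) = 1 - 2*mu/(L + mu) = (L - mu)/(L + mu) = 89/255 = 0.349


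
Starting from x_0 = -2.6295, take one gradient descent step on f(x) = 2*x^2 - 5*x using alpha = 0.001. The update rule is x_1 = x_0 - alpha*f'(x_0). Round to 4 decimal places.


We compute the gradient at x_0 and apply the update.
f'(x) = 4*x - 5
f'(-2.6295) = 4*-2.6295 - 5 = -15.518
x_1 = -2.6295 - 0.001*-15.518 = -2.614


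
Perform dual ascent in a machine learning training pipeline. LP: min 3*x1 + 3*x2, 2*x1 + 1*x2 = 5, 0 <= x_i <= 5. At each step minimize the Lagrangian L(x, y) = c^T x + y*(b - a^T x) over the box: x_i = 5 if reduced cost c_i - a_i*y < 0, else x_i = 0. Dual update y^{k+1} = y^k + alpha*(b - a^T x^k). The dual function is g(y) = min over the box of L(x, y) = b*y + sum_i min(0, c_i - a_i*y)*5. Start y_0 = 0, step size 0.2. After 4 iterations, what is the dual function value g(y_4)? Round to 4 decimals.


Dual ascent for LP: min 3*x1 + 3*x2, 2*x1 + 1*x2 = 5, 0 <= x_i <= 5
Step 1: y^k = 0.0, reduced costs: (3.0, 3.0)
  x^k = (0.0, 0.0), subgradient = b - a^T x = 5.0
  y^{k+1} = 0.0 + 0.2*5.0 = 1.0
Step 2: y^k = 1.0, reduced costs: (1.0, 2.0)
  x^k = (0.0, 0.0), subgradient = b - a^T x = 5.0
  y^{k+1} = 1.0 + 0.2*5.0 = 2.0
Step 3: y^k = 2.0, reduced costs: (-1.0, 1.0)
  x^k = (5.0, 0.0), subgradient = b - a^T x = -5.0
  y^{k+1} = 2.0 + 0.2*-5.0 = 1.0
Step 4: y^k = 1.0, reduced costs: (1.0, 2.0)
  x^k = (0.0, 0.0), subgradient = b - a^T x = 5.0
  y^{k+1} = 1.0 + 0.2*5.0 = 2.0
Dual objective at y_4 = 2.0: reduced costs (-1.0, 1.0), box minimizer x = (5.0, 0.0)
g(y_4) = b*y + (c1 - a1*y)*x1 + (c2 - a2*y)*x2 = 5*2.0 + (-1.0)*5.0 + 1.0*0.0 = 10.0 - 5.0 + 0.0 = 5.0


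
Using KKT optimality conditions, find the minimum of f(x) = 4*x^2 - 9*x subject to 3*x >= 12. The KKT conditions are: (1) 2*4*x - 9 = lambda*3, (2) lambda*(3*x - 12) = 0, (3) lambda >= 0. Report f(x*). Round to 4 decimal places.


Step 1: Try lambda = 0 (constraint inactive).
x_unc = 9/(2*4) = 1.125
Check: 3*1.125 = 3.375 < 12 -- violated!
Step 2: Constraint must be active: 3*x = 12
x* = 12/3 = 4.0
lambda = (2*4*4.0 - 9)/3 = 7.6667
Step 3: Compute optimal value.
f(x*) = 4*4.0^2 - 9*4.0 = 28.0


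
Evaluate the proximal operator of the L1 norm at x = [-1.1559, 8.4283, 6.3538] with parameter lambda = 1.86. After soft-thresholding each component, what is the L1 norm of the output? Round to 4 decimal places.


Soft-thresholding with lambda = 1.86:
prox(-1.1559) = sign(-1.1559)*max(|-1.1559| - 1.86, 0) = 0.0
prox(8.4283) = sign(8.4283)*max(|8.4283| - 1.86, 0) = 6.5683
prox(6.3538) = sign(6.3538)*max(|6.3538| - 1.86, 0) = 4.4938
prox(x) = [0.0, 6.5683, 4.4938]
||prox(x)||_1 = 0.0 + 6.5683 + 4.4938 = 11.0621


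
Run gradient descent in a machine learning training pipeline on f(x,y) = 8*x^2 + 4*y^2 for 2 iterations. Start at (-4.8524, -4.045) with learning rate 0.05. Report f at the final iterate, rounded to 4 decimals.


Gradient descent on f(x,y) = 8*x^2 + 4*y^2.
Starting point: (-4.8524, -4.045), alpha = 0.05
Step 1: grad_x = 2*8*-4.8524 = -77.6384, grad_y = 2*4*-4.045 = -32.36
  x_1 = -4.8524 - 0.05*-77.6384 = -0.9705
  y_1 = -4.045 - 0.05*-32.36 = -2.427
Step 2: grad_x = 2*8*-0.9705 = -15.5277, grad_y = 2*4*-2.427 = -19.416
  x_2 = -0.9705 - 0.05*-15.5277 = -0.1941
  y_2 = -2.427 - 0.05*-19.416 = -1.4562
f(-0.1941, -1.4562) = 8*(-0.1941)^2 + 4*(-1.4562)^2 = 8.7835


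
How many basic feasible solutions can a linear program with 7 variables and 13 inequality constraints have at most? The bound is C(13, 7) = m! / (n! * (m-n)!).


Each vertex corresponds to some choice of n active constraints out of m, so the number of vertices is at most C(m, n) = m! / (n!(m-n)!).
m = 13, n = 7
Numerator: 13 * 12 * 11 * 10 * 9 * 8 * 7
Denominator: 7! = 5040
C(13, 7) = 1716


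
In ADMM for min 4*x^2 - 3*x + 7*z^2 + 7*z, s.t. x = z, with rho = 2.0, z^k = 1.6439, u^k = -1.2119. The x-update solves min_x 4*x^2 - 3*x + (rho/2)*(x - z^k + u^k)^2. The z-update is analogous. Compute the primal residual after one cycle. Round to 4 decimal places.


ADMM iteration with rho = 2.0, z^k = 1.6439, u^k = -1.2119
Step 1: x-update.
Minimize 4*x^2 - 3*x + (2.0/2)*(x - 1.6439 - 1.2119)^2
FOC: (2*4 + 2.0)*x = 3 + 2.0*(1.6439 + 1.2119)
x^{k+1} = 0.8712
Step 2: z-update.
Minimize 7*z^2 + 7*z + (2.0/2)*(0.8712 - z - 1.2119)^2
FOC: (2*7 + 2.0)*z = -7 + 2.0*(0.8712 - 1.2119)
z^{k+1} = -0.4801
Step 3: u-update.
u^{k+1} = -1.2119 + 0.8712 + 0.4801 = 0.1394
Step 4: Primal residual = |0.8712 + 0.4801| = 1.3513


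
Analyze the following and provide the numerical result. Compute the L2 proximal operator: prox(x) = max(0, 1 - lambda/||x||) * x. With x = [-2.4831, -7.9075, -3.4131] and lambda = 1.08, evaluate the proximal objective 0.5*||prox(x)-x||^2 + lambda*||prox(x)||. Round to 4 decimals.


Step 1: Compute ||x||.
||x|| = 8.9635
Step 2: Compute scaling factor.
scale = max(0, 1 - 1.08/8.9635) = 0.8795
Step 3: prox(x) = [-2.1839, -6.9547, -3.0019]
||prox(x)|| = 7.8835
Step 4: Proximal objective.
0.5*||prox-x||^2 = 0.5832
lambda*||prox|| = 8.5142
Total = 9.0973


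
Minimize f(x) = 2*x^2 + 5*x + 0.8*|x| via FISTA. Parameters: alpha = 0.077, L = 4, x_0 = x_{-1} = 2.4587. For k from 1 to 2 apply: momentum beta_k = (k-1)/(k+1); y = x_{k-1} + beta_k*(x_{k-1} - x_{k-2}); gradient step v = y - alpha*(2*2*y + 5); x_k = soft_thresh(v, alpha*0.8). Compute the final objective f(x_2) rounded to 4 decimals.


FISTA on f(x) = 2*x^2 + 5*x + 0.8*|x|
L = 4, alpha = 0.077
Iteration 1: beta = 0.0, y = 2.4587 + 0.0*(2.4587 - 2.4587) = 2.4587
  grad(y) = 14.8348, v = y - alpha*grad = 1.3164
  prox(v) = soft_thresh(1.3164, 0.0616) = 1.2548
Iteration 2: beta = 0.3333, y = 1.2548 + 0.3333*(1.2548 - 2.4587) = 0.8535
  grad(y) = 8.4141, v = y - alpha*grad = 0.2056
  prox(v) = soft_thresh(0.2056, 0.0616) = 0.144
f(x_2) = 2*0.144^2 + 5*0.144 + 0.8*|0.144| = 0.8769


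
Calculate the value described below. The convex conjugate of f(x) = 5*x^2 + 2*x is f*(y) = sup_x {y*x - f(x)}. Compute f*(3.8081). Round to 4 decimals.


f*(y) = sup_x {y*x - a*x^2 - b*x} = sup_x {(y-b)*x - a*x^2}
FOC: (y - b) - 2a*x = 0 => x* = (y - b)/(2a)
x* = (3.8081 - 2)/(2*5) = 0.1808
f*(3.8081) = (y-b)^2/(4a) = (3.8081 - 2)^2/(4*5)
= 3.2692/20 = 0.1635


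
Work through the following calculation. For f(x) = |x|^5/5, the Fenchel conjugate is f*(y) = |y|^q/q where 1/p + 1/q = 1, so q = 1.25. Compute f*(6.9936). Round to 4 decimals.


The conjugate exponent q satisfies 1/p + 1/q = 1.
p = 5, so q = 5/(5 - 1) = 1.25
|y|^q = 6.9936^1.25 = 11.373
f*(6.9936) = 11.373 / 1.25 = 9.0984


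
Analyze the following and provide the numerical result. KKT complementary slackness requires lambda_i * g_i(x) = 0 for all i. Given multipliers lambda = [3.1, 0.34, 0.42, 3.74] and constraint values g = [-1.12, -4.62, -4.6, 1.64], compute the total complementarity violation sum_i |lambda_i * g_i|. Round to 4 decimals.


KKT complementary slackness check:
lambda_1 * g_1 = 3.1 * -1.12 = -3.472
lambda_2 * g_2 = 0.34 * -4.62 = -1.5708
lambda_3 * g_3 = 0.42 * -4.6 = -1.932
lambda_4 * g_4 = 3.74 * 1.64 = 6.1336
Total violation = 3.472 + 1.5708 + 1.932 + 6.1336 = 13.1084


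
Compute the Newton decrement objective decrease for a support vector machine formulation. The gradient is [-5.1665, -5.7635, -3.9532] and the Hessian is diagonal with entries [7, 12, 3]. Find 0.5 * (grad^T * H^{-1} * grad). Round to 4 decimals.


Step 1: H is diagonal, so H^(-1) * g = [-0.7381, -0.4803, -1.3177].
Step 2: g^T H^(-1) g = sum_i g_i^2 / H_ii
  = (-5.1665)^2/7 + (-5.7635)^2/12 + (-3.9532)^2/3
  = 3.8132 + 2.7682 + 5.2093 = 11.7907
Step 3: Objective decrease = 0.5 * g^T H^(-1) g = 5.8953


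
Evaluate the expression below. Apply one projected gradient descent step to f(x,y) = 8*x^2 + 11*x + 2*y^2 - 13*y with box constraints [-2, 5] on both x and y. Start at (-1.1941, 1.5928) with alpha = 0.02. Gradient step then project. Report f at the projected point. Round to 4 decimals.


Step 1: Compute gradient at (-1.1941, 1.5928).
grad_x = 2*8*-1.1941 + 11 = -8.1056
grad_y = 2*2*1.5928 - 13 = -6.6288
Step 2: Gradient step.
x_raw = -1.1941 - 0.02*-8.1056 = -1.032
y_raw = 1.5928 - 0.02*-6.6288 = 1.7254
Step 3: Project onto [-2, 5].
x_proj = clip(-1.032) = -1.032
y_proj = clip(1.7254) = 1.7254
Step 4: Evaluate f.
f(-1.032, 1.7254) = -19.3079


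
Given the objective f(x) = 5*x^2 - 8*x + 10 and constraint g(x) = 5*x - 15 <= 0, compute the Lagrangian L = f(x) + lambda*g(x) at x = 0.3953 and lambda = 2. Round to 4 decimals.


Step 1: Evaluate f(x).
f(0.3953) = 5*0.3953^2 - 8*0.3953 + 10 = 7.6189
Step 2: Evaluate g(x).
g(0.3953) = 5*0.3953 - 15 = -13.0235
Step 3: Compute Lagrangian.
L = 7.6189 + 2*-13.0235 = -18.4281


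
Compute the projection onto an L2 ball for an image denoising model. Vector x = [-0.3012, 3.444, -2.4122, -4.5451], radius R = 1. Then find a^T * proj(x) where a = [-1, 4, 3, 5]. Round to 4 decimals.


Step 1: Compute ||x|| (intermediates to 6 decimals).
||x|| = sqrt((-0.3012)^2 + 3.444^2 + (-2.4122)^2 + (-4.5451)^2) = 6.199073
Step 2: Project.
Since ||x|| > R, scale = R/||x|| = 1/6.199073 = 0.161314, proj(x) = scale * x
proj(x) = [-0.048588, 0.555565, -0.389122, -0.733188]
Step 3: Dot product.
a^T * proj(x) = -1*(-0.048588) + 4*0.555565 + 3*(-0.389122) + 5*(-0.733188) = -2.5625


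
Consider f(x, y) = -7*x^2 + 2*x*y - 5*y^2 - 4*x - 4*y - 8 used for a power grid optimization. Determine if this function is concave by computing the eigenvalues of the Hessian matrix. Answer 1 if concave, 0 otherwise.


The Hessian of f(x,y) = -7*x^2 + 2*x*y - 5*y^2 - 4*x - 4*y - 8 is:
H = [[-14, 2], [2, -10]]
Trace = -14 - 10 = -24
Determinant = -14*-10 - (2)^2 = 136
Discriminant = (-24)^2 - 4*136 = 32.0
Eigenvalues: lambda_1 = -14.8284, lambda_2 = -9.1716
The function is concave.

1


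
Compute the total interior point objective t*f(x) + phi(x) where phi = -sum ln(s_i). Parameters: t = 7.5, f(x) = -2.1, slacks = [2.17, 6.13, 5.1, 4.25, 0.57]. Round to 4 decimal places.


Step 1: Compute log-barrier.
ln values: [0.7747, 1.8132, 1.6292, 1.4469, -0.5621]
phi = -(0.7747 + 1.8132 + 1.6292 + 1.4469 - 0.5621) = -5.102
Step 2: Compute augmented objective.
t*f(x) = 7.5*-2.1 = -15.75
Total = -15.75 - 5.102 = -20.852


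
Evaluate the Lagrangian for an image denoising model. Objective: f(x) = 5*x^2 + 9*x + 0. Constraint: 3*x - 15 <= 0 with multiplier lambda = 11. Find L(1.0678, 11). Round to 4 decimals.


Step 1: Evaluate f(x).
f(1.0678) = 5*1.0678^2 + 9*1.0678 + 0 = 15.3112
Step 2: Evaluate g(x).
g(1.0678) = 3*1.0678 - 15 = -11.7966
Step 3: Compute Lagrangian.
L = 15.3112 + 11*-11.7966 = -114.4514


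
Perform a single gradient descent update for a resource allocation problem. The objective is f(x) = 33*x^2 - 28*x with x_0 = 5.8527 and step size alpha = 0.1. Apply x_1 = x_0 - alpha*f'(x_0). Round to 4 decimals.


We compute the gradient at x_0 and apply the update.
f'(x) = 66*x - 28
f'(5.8527) = 66*5.8527 - 28 = 358.2782
x_1 = 5.8527 - 0.1*358.2782 = -29.9751


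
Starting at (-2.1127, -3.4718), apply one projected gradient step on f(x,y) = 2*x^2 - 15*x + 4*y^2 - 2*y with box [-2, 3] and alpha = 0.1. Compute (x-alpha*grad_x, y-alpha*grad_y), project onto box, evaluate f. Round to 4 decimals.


Step 1: Compute gradient at (-2.1127, -3.4718).
grad_x = 2*2*-2.1127 - 15 = -23.4508
grad_y = 2*4*-3.4718 - 2 = -29.7744
Step 2: Gradient step.
x_raw = -2.1127 - 0.1*-23.4508 = 0.2324
y_raw = -3.4718 - 0.1*-29.7744 = -0.4944
Step 3: Project onto [-2, 3].
x_proj = clip(0.2324) = 0.2324
y_proj = clip(-0.4944) = -0.4944
Step 4: Evaluate f.
f(0.2324, -0.4944) = -1.4114


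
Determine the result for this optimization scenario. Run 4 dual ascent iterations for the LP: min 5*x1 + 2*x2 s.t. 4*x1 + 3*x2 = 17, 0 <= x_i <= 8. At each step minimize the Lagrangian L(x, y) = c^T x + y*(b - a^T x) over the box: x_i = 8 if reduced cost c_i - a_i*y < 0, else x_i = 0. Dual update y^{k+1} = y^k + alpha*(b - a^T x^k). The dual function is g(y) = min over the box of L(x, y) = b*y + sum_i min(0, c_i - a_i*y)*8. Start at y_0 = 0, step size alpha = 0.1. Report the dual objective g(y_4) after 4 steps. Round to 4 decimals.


Dual ascent for LP: min 5*x1 + 2*x2, 4*x1 + 3*x2 = 17, 0 <= x_i <= 8
Step 1: y^k = 0.0, reduced costs: (5.0, 2.0)
  x^k = (0.0, 0.0), subgradient = b - a^T x = 17.0
  y^{k+1} = 0.0 + 0.1*17.0 = 1.7
Step 2: y^k = 1.7, reduced costs: (-1.8, -3.1)
  x^k = (8.0, 8.0), subgradient = b - a^T x = -39.0
  y^{k+1} = 1.7 + 0.1*-39.0 = -2.2
Step 3: y^k = -2.2, reduced costs: (13.8, 8.6)
  x^k = (0.0, 0.0), subgradient = b - a^T x = 17.0
  y^{k+1} = -2.2 + 0.1*17.0 = -0.5
Step 4: y^k = -0.5, reduced costs: (7.0, 3.5)
  x^k = (0.0, 0.0), subgradient = b - a^T x = 17.0
  y^{k+1} = -0.5 + 0.1*17.0 = 1.2
Dual objective at y_4 = 1.2: reduced costs (0.2, -1.6), box minimizer x = (0.0, 8.0)
g(y_4) = b*y + (c1 - a1*y)*x1 + (c2 - a2*y)*x2 = 17*1.2 + 0.2*0.0 + (-1.6)*8.0 = 20.4 + 0.0 - 12.8 = 7.6


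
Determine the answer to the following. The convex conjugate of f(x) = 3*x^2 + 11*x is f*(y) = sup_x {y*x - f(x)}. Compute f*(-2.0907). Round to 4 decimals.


f*(y) = sup_x {y*x - a*x^2 - b*x} = sup_x {(y-b)*x - a*x^2}
FOC: (y - b) - 2a*x = 0 => x* = (y - b)/(2a)
x* = (-2.0907 - 11)/(2*3) = -2.1818
f*(-2.0907) = (y-b)^2/(4a) = (-2.0907 - 11)^2/(4*3)
= 171.3664/12 = 14.2805


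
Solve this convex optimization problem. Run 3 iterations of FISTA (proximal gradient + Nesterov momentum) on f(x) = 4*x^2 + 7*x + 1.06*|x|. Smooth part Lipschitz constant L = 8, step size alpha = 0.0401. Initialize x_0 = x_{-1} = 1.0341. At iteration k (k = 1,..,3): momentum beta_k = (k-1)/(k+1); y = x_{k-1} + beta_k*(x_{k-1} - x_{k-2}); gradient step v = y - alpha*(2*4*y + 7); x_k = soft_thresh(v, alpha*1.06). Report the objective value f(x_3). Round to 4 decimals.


FISTA on f(x) = 4*x^2 + 7*x + 1.06*|x|
L = 8, alpha = 0.0401
Iteration 1: beta = 0.0, y = 1.0341 + 0.0*(1.0341 - 1.0341) = 1.0341
  grad(y) = 15.2728, v = y - alpha*grad = 0.4217
  prox(v) = soft_thresh(0.4217, 0.0425) = 0.3792
Iteration 2: beta = 0.3333, y = 0.3792 + 0.3333*(0.3792 - 1.0341) = 0.1608
  grad(y) = 8.2867, v = y - alpha*grad = -0.1715
  prox(v) = soft_thresh(-0.1715, 0.0425) = -0.129
Iteration 3: beta = 0.5, y = -0.129 + 0.5*(-0.129 - 0.3792) = -0.383
  grad(y) = 3.936, v = y - alpha*grad = -0.5408
  prox(v) = soft_thresh(-0.5408, 0.0425) = -0.4983
f(x_3) = 4*(-0.4983)^2 + 7*(-0.4983) + 1.06*|-0.4983| = -1.9668


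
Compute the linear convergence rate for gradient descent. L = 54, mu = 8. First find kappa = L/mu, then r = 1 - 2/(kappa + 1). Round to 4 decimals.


Step 1: Compute the condition number.
kappa = L/mu = 54/8 = 6.75
Step 2: Compute the convergence rate.
r = 1 - 2/(kappa + 1) = 1 - 2*mu/(L + mu) = (L - mu)/(L + mu) = 46/62 = 0.7419


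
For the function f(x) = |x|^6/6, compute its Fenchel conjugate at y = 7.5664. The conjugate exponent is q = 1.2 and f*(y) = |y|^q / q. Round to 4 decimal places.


The conjugate exponent q satisfies 1/p + 1/q = 1.
p = 6, so q = 6/(6 - 1) = 1.2
|y|^q = 7.5664^1.2 = 11.3414
f*(7.5664) = 11.3414 / 1.2 = 9.4512


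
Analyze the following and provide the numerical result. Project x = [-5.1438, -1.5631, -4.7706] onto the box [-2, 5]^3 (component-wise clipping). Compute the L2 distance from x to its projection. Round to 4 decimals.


Project each component onto [-2, 5].
clip(-5.1438) = -2.0, clip(-1.5631) = -1.5631, clip(-4.7706) = -2.0
Projection = [-2.0, -1.5631, -2.0]
Squared diffs: [9.8835, 0.0, 7.6762]
Distance = sqrt(17.5597) = 4.1904


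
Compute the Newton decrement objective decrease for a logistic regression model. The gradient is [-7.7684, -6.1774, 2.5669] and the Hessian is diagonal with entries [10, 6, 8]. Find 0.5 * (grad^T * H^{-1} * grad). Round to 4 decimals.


Step 1: H is diagonal, so H^(-1) * g = [-0.7768, -1.0296, 0.3209].
Step 2: g^T H^(-1) g = sum_i g_i^2 / H_ii
  = (-7.7684)^2/10 + (-6.1774)^2/6 + (2.5669)^2/8
  = 6.0348 + 6.36 + 0.8236 = 13.2185
Step 3: Objective decrease = 0.5 * g^T H^(-1) g = 6.6092


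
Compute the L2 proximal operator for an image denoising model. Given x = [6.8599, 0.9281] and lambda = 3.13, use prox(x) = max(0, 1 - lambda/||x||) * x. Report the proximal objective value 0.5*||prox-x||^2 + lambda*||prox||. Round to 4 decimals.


Step 1: Compute ||x||.
||x|| = 6.9224
Step 2: Compute scaling factor.
scale = max(0, 1 - 3.13/6.9224) = 0.5478
Step 3: prox(x) = [3.7582, 0.5085]
||prox(x)|| = 3.7924
Step 4: Proximal objective.
0.5*||prox-x||^2 = 4.8985
lambda*||prox|| = 11.8702
Total = 16.7687


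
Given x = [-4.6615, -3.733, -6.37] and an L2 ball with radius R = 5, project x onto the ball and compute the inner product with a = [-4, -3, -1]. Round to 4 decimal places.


Step 1: Compute ||x|| (intermediates to 6 decimals).
||x|| = sqrt((-4.6615)^2 + (-3.733)^2 + (-6.37)^2) = 8.731653
Step 2: Project.
Since ||x|| > R, scale = R/||x|| = 5/8.731653 = 0.572629, proj(x) = scale * x
proj(x) = [-2.66931, -2.137624, -3.647647]
Step 3: Dot product.
a^T * proj(x) = -4*(-2.66931) - 3*(-2.137624) - 1*(-3.647647) = 20.7378
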